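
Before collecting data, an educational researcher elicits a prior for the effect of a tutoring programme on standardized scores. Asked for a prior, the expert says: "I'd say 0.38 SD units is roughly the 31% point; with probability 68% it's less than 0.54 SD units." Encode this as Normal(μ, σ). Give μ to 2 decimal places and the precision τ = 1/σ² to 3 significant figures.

μ = 0.46, τ = 36.3

The p-quantile of Normal(μ,σ) is μ + z_p·σ, with z_{0.31} = -0.4959 and z_{0.68} = 0.4677.
Eliminate σ: μ = (z₂·x₁ − z₁·x₂)/(z₂ − z₁) = (0.4677·0.38 − (-0.4959)·0.54)/0.9635 = 0.46.
Then σ = (x₂ − x₁)/(z₂ − z₁) = (0.54 − 0.38)/0.9635 = 0.17.
Precision τ = 1/σ² = 1/0.1661² = 36.3.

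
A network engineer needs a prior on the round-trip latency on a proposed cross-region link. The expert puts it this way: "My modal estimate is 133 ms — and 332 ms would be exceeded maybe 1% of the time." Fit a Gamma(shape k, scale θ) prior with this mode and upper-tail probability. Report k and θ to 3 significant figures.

k ≈ 6.61, θ ≈ 23.7

Gamma(k,θ) with k>1 has mode (k−1)θ, so θ = 133/(k−1).
Need P(X < 332) = 0.99 with θ tied to k this way. Start at k = 2, θ = 133: P(X<332) ≈ 0.712.
Too low — raise k to concentrate. Iterating converges to k ≈ 6.61.
Then θ = 133/(6.61−1) ≈ 23.7.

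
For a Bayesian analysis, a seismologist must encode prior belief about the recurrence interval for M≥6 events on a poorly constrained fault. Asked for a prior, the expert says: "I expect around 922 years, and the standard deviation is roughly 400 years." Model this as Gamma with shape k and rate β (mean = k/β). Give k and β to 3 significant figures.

k ≈ 5.31, β ≈ 0.00576

For Gamma(k, rate β): mean = k/β, variance = k/β², so CV = 1/√k.
CV = SD/mean = 400/922 = 0.4338, hence k = 1/CV² = 5.31.
Then β = k/mean = 5.31/922 = 0.00576.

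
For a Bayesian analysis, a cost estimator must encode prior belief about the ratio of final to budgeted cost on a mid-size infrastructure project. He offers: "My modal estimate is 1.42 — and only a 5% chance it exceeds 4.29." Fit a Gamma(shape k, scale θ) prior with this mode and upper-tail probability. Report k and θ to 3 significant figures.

Gamma(k,θ) with k>1 has mode (k−1)θ, so θ = 1.42/(k−1).
Need P(X < 4.29) = 0.95 with θ tied to k this way. Start at k = 2, θ = 1.42: P(X<4.29) ≈ 0.804.
Too low — raise k to concentrate. Iterating converges to k ≈ 3.17.
Then θ = 1.42/(3.17−1) ≈ 0.656.

k ≈ 3.17, θ ≈ 0.656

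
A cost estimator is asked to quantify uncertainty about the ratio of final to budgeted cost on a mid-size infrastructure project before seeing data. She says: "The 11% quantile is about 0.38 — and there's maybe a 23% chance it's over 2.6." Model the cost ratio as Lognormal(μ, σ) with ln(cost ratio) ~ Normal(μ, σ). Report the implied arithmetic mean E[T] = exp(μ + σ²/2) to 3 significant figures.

E[T] ≈ 2.04

If T ~ Lognormal(μ,σ) then ln T ~ Normal(μ,σ), so the p-quantile of ln T is μ + z_p·σ.
ln(0.38) = -0.9676 and ln(2.6) = 0.9555; z_{0.11} = -1.227, z_{0.77} = 0.7388.
σ = (0.9555 − -0.9676)/(0.7388 − (-1.227)) = 0.978.
μ = -0.9676 − (-1.227)·0.978 = 0.233.
E[T] = exp(μ + σ²/2) = exp(0.233 + 0.4787) = 2.04.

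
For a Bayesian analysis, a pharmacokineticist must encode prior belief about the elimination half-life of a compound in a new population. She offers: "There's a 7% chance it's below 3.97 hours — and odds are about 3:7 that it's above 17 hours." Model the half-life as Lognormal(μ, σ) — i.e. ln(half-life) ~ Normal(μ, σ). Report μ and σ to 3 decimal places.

If T ~ Lognormal(μ,σ) then ln T ~ Normal(μ,σ), so the p-quantile of ln T is μ + z_p·σ.
ln(3.97) = 1.379 and ln(17) = 2.833; z_{0.07} = -1.476, z_{0.7} = 0.5244.
σ = (2.833 − 1.379)/(0.5244 − (-1.476)) = 0.727.
μ = 1.379 − (-1.476)·0.727 = 2.452.

μ ≈ 2.452, σ ≈ 0.727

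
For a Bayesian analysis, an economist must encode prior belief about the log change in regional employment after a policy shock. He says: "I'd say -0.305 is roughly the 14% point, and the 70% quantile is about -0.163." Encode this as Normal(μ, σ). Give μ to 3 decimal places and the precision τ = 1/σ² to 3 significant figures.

For Normal(μ,σ), the p-quantile is μ + z_p·σ. Here z_{0.14} = -1.08, z_{0.7} = 0.5244.
So -0.305 = μ − 1.08σ and -0.163 = μ + 0.5244σ.
Subtracting: σ = (-0.163 − -0.305)/(0.5244 − (-1.08)) = 0.088.
Then μ = -0.305 − (-1.08)·0.088 = -0.209.
Precision τ = 1/σ² = 1/0.08849² = 128.

μ = -0.209, τ = 128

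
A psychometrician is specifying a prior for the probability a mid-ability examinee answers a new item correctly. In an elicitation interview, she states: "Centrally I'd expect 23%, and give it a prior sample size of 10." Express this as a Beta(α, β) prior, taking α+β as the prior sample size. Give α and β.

α = 2.3, β = 7.7

Under the effective-sample-size interpretation, Beta(α, β) has prior mean α/(α+β) and prior sample size α+β.
So α+β = 10 and α/(α+β) = 0.23, giving α = 0.23·10 = 2.3 and β = 10 − 2.3 = 7.7.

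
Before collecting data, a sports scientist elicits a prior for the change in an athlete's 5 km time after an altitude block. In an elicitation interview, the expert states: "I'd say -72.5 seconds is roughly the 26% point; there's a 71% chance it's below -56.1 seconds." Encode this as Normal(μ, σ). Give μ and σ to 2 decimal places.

The p-quantile of Normal(μ,σ) is μ + z_p·σ, with z_{0.26} = -0.6433 and z_{0.71} = 0.5534.
Eliminate σ: μ = (z₂·x₁ − z₁·x₂)/(z₂ − z₁) = (0.5534·-72.5 − (-0.6433)·-56.1)/1.197 = -63.68.
Then σ = (x₂ − x₁)/(z₂ − z₁) = (-56.1 − -72.5)/1.197 = 13.70.

μ = -63.68, σ = 13.70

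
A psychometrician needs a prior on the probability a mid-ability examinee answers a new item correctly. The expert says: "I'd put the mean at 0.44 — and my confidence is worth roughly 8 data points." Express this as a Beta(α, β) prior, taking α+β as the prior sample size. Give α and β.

Under the effective-sample-size interpretation, Beta(α, β) has prior mean α/(α+β) and prior sample size α+β.
So α+β = 8 and α/(α+β) = 0.44, giving α = 0.44·8 = 3.52 and β = 8 − 3.52 = 4.48.

α = 3.52, β = 4.48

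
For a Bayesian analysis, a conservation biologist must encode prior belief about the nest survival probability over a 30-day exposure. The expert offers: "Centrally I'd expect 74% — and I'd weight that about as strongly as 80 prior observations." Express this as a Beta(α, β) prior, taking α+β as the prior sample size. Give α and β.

Under the effective-sample-size interpretation, Beta(α, β) has prior mean α/(α+β) and prior sample size α+β.
So α+β = 80 and α/(α+β) = 0.74, giving α = 0.74·80 = 59.2 and β = 80 − 59.2 = 20.8.

α = 59.2, β = 20.8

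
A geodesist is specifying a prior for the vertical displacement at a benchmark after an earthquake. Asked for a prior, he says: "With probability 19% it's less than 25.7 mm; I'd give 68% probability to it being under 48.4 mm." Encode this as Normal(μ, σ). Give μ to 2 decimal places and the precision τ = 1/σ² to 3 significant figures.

For Normal(μ,σ), the p-quantile is μ + z_p·σ. Here z_{0.19} = -0.8779, z_{0.68} = 0.4677.
So 25.7 = μ − 0.8779σ and 48.4 = μ + 0.4677σ.
Subtracting: σ = (48.4 − 25.7)/(0.4677 − (-0.8779)) = 16.87.
Then μ = 25.7 − (-0.8779)·16.87 = 40.51.
Precision τ = 1/σ² = 1/16.87² = 0.00351.

μ = 40.51, τ = 0.00351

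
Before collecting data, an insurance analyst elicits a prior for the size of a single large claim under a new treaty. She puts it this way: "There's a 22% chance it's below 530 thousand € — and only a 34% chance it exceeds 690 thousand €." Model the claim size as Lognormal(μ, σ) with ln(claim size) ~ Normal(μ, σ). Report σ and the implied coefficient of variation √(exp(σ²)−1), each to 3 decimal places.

σ ≈ 0.223, CV ≈ 0.225

If T ~ Lognormal(μ,σ) then ln T ~ Normal(μ,σ), so the p-quantile of ln T is μ + z_p·σ.
ln(530) = 6.273 and ln(690) = 6.537; z_{0.22} = -0.7722, z_{0.66} = 0.4125.
σ = (6.537 − 6.273)/(0.4125 − (-0.7722)) = 0.223.
μ = 6.273 − (-0.7722)·0.223 = 6.445.
CV = √(exp(σ²)−1) = √(exp(0.0496)−1) = 0.225.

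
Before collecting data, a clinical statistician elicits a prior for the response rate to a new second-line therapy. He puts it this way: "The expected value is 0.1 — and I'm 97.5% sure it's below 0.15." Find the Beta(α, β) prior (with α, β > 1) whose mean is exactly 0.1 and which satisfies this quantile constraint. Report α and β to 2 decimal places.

With mean 0.1 fixed, write α = 0.1s, β = 0.9s where s = α+β.
Need P(θ < 0.15) = 0.975 under Beta(0.1s, 0.9s). Normal approximation: (q−m)/√(m(1−m)/s) ≈ z_{0.975} = 1.96, so s ≈ 0.1·0.9·(1.96)²/(0.15−0.1)² = 138.3.
At s = 138.3: P(θ<0.15) ≈ 0.965. Adjusting to match 0.975 gives s ≈ 164.93.
So α = 0.1·164.93 ≈ 16.49, β = 0.9·164.93 ≈ 148.43.

α ≈ 16.49, β ≈ 148.43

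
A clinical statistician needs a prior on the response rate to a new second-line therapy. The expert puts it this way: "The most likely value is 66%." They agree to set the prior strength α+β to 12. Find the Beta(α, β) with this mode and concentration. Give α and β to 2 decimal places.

α = 7.60, β = 4.40

For α,β > 1 the Beta mode is (α−1)/(α+β−2). With α+β = 12, the mode is (α−1)/10.
Set (α−1)/10 = 0.66 → α = 1 + 0.66·10 = 7.60.
β = 12 − α = 4.40.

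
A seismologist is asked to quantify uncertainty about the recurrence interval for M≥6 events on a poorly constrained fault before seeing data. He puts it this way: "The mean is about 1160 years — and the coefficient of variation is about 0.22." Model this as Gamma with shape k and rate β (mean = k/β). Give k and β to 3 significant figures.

For Gamma(k, rate β): mean = k/β, variance = k/β², so CV = 1/√k.
CV = 0.22, hence k = 1/CV² = 20.7.
Then β = k/mean = 20.7/1160 = 0.0178.

k ≈ 20.7, β ≈ 0.0178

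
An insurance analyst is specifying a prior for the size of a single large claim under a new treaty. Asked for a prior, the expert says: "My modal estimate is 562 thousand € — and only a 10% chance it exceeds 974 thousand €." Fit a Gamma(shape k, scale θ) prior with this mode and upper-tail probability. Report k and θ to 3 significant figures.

Gamma(k,θ) with k>1 has mode (k−1)θ, so θ = 562/(k−1).
Need P(X < 974) = 0.9 with θ tied to k this way. Start at k = 2, θ = 562: P(X<974) ≈ 0.517.
Too low — raise k to concentrate. Iterating converges to k ≈ 7.27.
Then θ = 562/(7.27−1) ≈ 89.6.

k ≈ 7.27, θ ≈ 89.6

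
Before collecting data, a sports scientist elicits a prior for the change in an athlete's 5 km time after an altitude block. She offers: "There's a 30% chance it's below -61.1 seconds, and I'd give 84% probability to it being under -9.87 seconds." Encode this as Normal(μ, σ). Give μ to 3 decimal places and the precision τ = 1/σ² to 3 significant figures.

For Normal(μ,σ), the p-quantile is μ + z_p·σ. Here z_{0.3} = -0.5244, z_{0.84} = 0.9945.
So -61.1 = μ − 0.5244σ and -9.87 = μ + 0.9945σ.
Subtracting: σ = (-9.87 − -61.1)/(0.9945 − (-0.5244)) = 33.729.
Then μ = -61.1 − (-0.5244)·33.729 = -43.412.
Precision τ = 1/σ² = 1/33.73² = 0.000879.

μ = -43.412, τ = 0.000879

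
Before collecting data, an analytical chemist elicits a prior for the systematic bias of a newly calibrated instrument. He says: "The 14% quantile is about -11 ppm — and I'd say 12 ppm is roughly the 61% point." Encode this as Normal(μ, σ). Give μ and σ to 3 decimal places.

μ = 7.275, σ = 16.916

The p-quantile of Normal(μ,σ) is μ + z_p·σ, with z_{0.14} = -1.08 and z_{0.61} = 0.2793.
Eliminate σ: μ = (z₂·x₁ − z₁·x₂)/(z₂ − z₁) = (0.2793·-11 − (-1.08)·12)/1.36 = 7.275.
Then σ = (x₂ − x₁)/(z₂ − z₁) = (12 − -11)/1.36 = 16.916.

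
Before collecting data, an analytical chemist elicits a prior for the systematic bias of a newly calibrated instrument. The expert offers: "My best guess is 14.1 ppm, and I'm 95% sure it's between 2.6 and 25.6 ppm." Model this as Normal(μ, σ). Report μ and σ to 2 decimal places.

A symmetric 95% interval runs μ ± z·σ with z = 1.96.
Half-width = 11.5, so σ = 11.5/1.96 = 5.87.
μ is the stated best guess, 14.10.

μ = 14.10, σ = 5.87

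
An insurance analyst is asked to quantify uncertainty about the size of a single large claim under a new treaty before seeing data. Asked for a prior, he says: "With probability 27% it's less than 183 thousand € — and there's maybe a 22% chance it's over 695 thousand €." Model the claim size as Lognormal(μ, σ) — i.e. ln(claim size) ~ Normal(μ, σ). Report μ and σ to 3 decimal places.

If T ~ Lognormal(μ,σ) then ln T ~ Normal(μ,σ), so the p-quantile of ln T is μ + z_p·σ.
ln(183) = 5.209 and ln(695) = 6.544; z_{0.27} = -0.6128, z_{0.78} = 0.7722.
σ = (6.544 − 5.209)/(0.7722 − (-0.6128)) = 0.963.
μ = 5.209 − (-0.6128)·0.963 = 5.800.

μ ≈ 5.800, σ ≈ 0.963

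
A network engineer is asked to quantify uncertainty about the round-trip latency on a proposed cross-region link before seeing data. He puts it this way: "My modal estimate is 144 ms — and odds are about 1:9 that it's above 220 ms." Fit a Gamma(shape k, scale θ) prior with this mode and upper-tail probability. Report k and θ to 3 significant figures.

Gamma(k,θ) with k>1 has mode (k−1)θ, so θ = 144/(k−1).
Need P(X < 220) = 0.9 with θ tied to k this way. Start at k = 2, θ = 144: P(X<220) ≈ 0.451.
Too low — raise k to concentrate. Iterating converges to k ≈ 11.4.
Then θ = 144/(11.4−1) ≈ 13.9.

k ≈ 11.4, θ ≈ 13.9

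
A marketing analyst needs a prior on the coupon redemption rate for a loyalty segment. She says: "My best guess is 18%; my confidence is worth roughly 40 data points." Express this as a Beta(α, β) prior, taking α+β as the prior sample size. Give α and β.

Under the effective-sample-size interpretation, Beta(α, β) has prior mean α/(α+β) and prior sample size α+β.
So α+β = 40 and α/(α+β) = 0.18, giving α = 0.18·40 = 7.2 and β = 40 − 7.2 = 32.8.

α = 7.2, β = 32.8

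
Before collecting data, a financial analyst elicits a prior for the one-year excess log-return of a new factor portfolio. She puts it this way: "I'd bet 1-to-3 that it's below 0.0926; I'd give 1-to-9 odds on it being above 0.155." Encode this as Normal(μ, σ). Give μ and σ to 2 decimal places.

For Normal(μ,σ), the p-quantile is μ + z_p·σ. Here z_{0.25} = -0.6745, z_{0.9} = 1.282.
So 0.0926 = μ − 0.6745σ and 0.155 = μ + 1.282σ.
Subtracting: σ = (0.155 − 0.0926)/(1.282 − (-0.6745)) = 0.03.
Then μ = 0.0926 − (-0.6745)·0.03 = 0.11.

μ = 0.11, σ = 0.03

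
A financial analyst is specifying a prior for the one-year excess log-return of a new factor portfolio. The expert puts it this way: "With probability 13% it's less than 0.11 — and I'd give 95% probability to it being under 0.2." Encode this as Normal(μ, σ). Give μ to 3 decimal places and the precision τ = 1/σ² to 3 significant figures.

For Normal(μ,σ), the p-quantile is μ + z_p·σ. Here z_{0.13} = -1.126, z_{0.95} = 1.645.
So 0.11 = μ − 1.126σ and 0.2 = μ + 1.645σ.
Subtracting: σ = (0.2 − 0.11)/(1.645 − (-1.126)) = 0.032.
Then μ = 0.11 − (-1.126)·0.032 = 0.147.
Precision τ = 1/σ² = 1/0.03248² = 948.

μ = 0.147, τ = 948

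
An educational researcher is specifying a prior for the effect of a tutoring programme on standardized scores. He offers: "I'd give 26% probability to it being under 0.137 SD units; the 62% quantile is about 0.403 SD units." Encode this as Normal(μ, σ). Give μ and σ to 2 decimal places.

μ = 0.32, σ = 0.28

The p-quantile of Normal(μ,σ) is μ + z_p·σ, with z_{0.26} = -0.6433 and z_{0.62} = 0.3055.
Eliminate σ: μ = (z₂·x₁ − z₁·x₂)/(z₂ − z₁) = (0.3055·0.137 − (-0.6433)·0.403)/0.9488 = 0.32.
Then σ = (x₂ − x₁)/(z₂ − z₁) = (0.403 − 0.137)/0.9488 = 0.28.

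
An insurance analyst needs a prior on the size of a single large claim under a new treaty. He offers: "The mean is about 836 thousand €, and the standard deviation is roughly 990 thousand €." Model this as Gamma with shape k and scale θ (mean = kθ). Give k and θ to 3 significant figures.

For Gamma(k, scale θ): mean = kθ, variance = kθ², so CV = 1/√k.
CV = SD/mean = 990/836 = 1.184, hence k = 1/CV² = 0.713.
Then θ = mean/k = 836/0.713 = 1170.

k ≈ 0.713, θ ≈ 1170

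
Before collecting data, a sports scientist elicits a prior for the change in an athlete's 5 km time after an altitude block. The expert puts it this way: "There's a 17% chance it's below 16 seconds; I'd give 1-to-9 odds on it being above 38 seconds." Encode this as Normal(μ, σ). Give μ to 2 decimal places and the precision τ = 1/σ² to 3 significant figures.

μ = 25.39, τ = 0.0103

For Normal(μ,σ), the p-quantile is μ + z_p·σ. Here z_{0.17} = -0.9542, z_{0.9} = 1.282.
So 16 = μ − 0.9542σ and 38 = μ + 1.282σ.
Subtracting: σ = (38 − 16)/(1.282 − (-0.9542)) = 9.84.
Then μ = 16 − (-0.9542)·9.84 = 25.39.
Precision τ = 1/σ² = 1/9.84² = 0.0103.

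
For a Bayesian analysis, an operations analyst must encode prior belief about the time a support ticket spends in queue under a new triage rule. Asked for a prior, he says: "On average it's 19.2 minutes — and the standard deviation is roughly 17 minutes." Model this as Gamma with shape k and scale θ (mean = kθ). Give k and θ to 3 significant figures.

For Gamma(k, scale θ): mean = kθ, variance = kθ², so CV = 1/√k.
CV = SD/mean = 17/19.2 = 0.8854, hence k = 1/CV² = 1.28.
Then θ = mean/k = 19.2/1.28 = 15.1.

k ≈ 1.28, θ ≈ 15.1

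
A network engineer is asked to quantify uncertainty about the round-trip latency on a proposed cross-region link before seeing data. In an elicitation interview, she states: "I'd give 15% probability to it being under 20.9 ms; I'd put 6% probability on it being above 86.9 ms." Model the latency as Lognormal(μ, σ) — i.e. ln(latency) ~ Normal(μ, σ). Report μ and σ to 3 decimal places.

If T ~ Lognormal(μ,σ) then ln T ~ Normal(μ,σ), so the p-quantile of ln T is μ + z_p·σ.
ln(20.9) = 3.04 and ln(86.9) = 4.465; z_{0.15} = -1.036, z_{0.94} = 1.555.
σ = (4.465 − 3.04)/(1.555 − (-1.036)) = 0.550.
μ = 3.04 − (-1.036)·0.550 = 3.610.

μ ≈ 3.610, σ ≈ 0.550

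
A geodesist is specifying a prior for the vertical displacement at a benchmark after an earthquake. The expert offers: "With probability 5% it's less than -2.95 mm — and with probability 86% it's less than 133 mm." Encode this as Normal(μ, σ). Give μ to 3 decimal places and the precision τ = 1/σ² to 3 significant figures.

μ = 79.106, τ = 0.000402

The p-quantile of Normal(μ,σ) is μ + z_p·σ, with z_{0.05} = -1.645 and z_{0.86} = 1.08.
Eliminate σ: μ = (z₂·x₁ − z₁·x₂)/(z₂ − z₁) = (1.08·-2.95 − (-1.645)·133)/2.725 = 79.106.
Then σ = (x₂ − x₁)/(z₂ − z₁) = (133 − -2.95)/2.725 = 49.887.
Precision τ = 1/σ² = 1/49.89² = 0.000402.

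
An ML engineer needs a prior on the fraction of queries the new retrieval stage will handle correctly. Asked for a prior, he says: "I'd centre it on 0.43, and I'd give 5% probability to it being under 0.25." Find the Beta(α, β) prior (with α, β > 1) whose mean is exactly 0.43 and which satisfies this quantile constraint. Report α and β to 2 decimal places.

α ≈ 7.99, β ≈ 10.59

With mean 0.43 fixed, write α = 0.43s, β = 0.57s where s = α+β.
Need P(θ < 0.25) = 0.05 under Beta(0.43s, 0.57s). Normal approximation: (q−m)/√(m(1−m)/s) ≈ z_{0.05} = -1.64, so s ≈ 0.43·0.57·(-1.64)²/(0.25−0.43)² = 20.5.
At s = 20.5: P(θ<0.25) ≈ 0.042. Adjusting to match 0.05 gives s ≈ 18.58.
So α = 0.43·18.58 ≈ 7.99, β = 0.57·18.58 ≈ 10.59.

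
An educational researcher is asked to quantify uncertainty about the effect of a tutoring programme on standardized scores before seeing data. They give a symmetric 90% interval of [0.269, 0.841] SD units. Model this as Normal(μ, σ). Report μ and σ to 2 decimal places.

A symmetric 90% interval runs μ ± z·σ with z = 1.645.
Half-width = 0.286, so σ = 0.286/1.645 = 0.17.
μ is the interval midpoint, 0.56.

μ = 0.56, σ = 0.17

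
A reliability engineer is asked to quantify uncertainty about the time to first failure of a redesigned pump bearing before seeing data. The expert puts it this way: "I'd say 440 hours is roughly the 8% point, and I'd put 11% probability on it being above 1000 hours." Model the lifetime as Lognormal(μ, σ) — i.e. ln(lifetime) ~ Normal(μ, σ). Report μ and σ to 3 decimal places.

μ ≈ 6.525, σ ≈ 0.312

If T ~ Lognormal(μ,σ) then ln T ~ Normal(μ,σ), so the p-quantile of ln T is μ + z_p·σ.
ln(440) = 6.087 and ln(1000) = 6.908; z_{0.08} = -1.405, z_{0.89} = 1.227.
σ = (6.908 − 6.087)/(1.227 − (-1.405)) = 0.312.
μ = 6.087 − (-1.405)·0.312 = 6.525.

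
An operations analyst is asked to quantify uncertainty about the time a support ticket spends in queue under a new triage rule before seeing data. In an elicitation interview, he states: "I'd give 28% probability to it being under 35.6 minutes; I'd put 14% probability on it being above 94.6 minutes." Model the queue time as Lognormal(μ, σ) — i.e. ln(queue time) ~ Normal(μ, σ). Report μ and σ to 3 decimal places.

μ ≈ 3.915, σ ≈ 0.588

If T ~ Lognormal(μ,σ) then ln T ~ Normal(μ,σ), so the p-quantile of ln T is μ + z_p·σ.
ln(35.6) = 3.572 and ln(94.6) = 4.55; z_{0.28} = -0.5828, z_{0.86} = 1.08.
σ = (4.55 − 3.572)/(1.08 − (-0.5828)) = 0.588.
μ = 3.572 − (-0.5828)·0.588 = 3.915.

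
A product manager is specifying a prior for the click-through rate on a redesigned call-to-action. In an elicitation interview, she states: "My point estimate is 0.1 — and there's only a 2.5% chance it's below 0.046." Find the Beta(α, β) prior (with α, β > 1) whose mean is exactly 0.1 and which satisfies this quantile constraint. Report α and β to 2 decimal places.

α ≈ 8.47, β ≈ 76.27

With mean 0.1 fixed, write α = 0.1s, β = 0.9s where s = α+β.
Need P(θ < 0.046) = 0.025 under Beta(0.1s, 0.9s). Normal approximation: (q−m)/√(m(1−m)/s) ≈ z_{0.025} = -1.96, so s ≈ 0.1·0.9·(-1.96)²/(0.046−0.1)² = 118.6.
At s = 118.6: P(θ<0.046) ≈ 0.009. Adjusting to match 0.025 gives s ≈ 84.75.
So α = 0.1·84.75 ≈ 8.47, β = 0.9·84.75 ≈ 76.27.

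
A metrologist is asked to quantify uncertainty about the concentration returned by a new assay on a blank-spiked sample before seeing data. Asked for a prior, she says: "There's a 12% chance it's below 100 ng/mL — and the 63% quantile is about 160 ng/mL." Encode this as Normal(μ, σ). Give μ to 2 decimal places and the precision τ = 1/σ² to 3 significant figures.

μ = 146.79, τ = 0.000631

For Normal(μ,σ), the p-quantile is μ + z_p·σ. Here z_{0.12} = -1.175, z_{0.63} = 0.3319.
So 100 = μ − 1.175σ and 160 = μ + 0.3319σ.
Subtracting: σ = (160 − 100)/(0.3319 − (-1.175)) = 39.82.
Then μ = 100 − (-1.175)·39.82 = 146.79.
Precision τ = 1/σ² = 1/39.82² = 0.000631.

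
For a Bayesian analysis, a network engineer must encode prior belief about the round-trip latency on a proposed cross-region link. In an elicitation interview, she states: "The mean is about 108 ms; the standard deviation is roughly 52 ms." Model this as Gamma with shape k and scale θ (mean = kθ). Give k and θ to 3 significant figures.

k ≈ 4.31, θ ≈ 25

For Gamma(k, scale θ): mean = kθ, variance = kθ², so CV = 1/√k.
CV = SD/mean = 52/108 = 0.4815, hence k = 1/CV² = 4.31.
Then θ = mean/k = 108/4.31 = 25.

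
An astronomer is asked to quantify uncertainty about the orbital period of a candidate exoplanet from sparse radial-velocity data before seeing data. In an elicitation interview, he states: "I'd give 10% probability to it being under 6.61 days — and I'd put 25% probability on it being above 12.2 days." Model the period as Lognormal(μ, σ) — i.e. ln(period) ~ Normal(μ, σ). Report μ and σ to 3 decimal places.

If T ~ Lognormal(μ,σ) then ln T ~ Normal(μ,σ), so the p-quantile of ln T is μ + z_p·σ.
ln(6.61) = 1.889 and ln(12.2) = 2.501; z_{0.1} = -1.282, z_{0.75} = 0.6745.
σ = (2.501 − 1.889)/(0.6745 − (-1.282)) = 0.313.
μ = 1.889 − (-1.282)·0.313 = 2.290.

μ ≈ 2.290, σ ≈ 0.313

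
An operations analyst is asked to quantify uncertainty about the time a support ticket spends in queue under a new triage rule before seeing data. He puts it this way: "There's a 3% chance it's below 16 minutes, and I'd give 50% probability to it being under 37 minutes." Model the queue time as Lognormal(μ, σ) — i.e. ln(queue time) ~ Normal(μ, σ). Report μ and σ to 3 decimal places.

μ ≈ 3.611, σ ≈ 0.446

If T ~ Lognormal(μ,σ) then ln T ~ Normal(μ,σ), so the p-quantile of ln T is μ + z_p·σ.
ln(16) = 2.773 and ln(37) = 3.611; z_{0.03} = -1.881, z_{0.5} = 0.
σ = (3.611 − 2.773)/(0 − (-1.881)) = 0.446.
μ = 2.773 − (-1.881)·0.446 = 3.611.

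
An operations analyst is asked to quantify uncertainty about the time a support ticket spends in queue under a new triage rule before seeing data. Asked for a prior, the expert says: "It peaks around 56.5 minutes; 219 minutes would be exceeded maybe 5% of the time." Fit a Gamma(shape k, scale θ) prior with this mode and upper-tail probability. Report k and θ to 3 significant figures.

Gamma(k,θ) with k>1 has mode (k−1)θ, so θ = 56.5/(k−1).
Need P(X < 219) = 0.95 with θ tied to k this way. Start at k = 2, θ = 56.5: P(X<219) ≈ 0.899.
Too low — raise k to concentrate. Iterating converges to k ≈ 2.38.
Then θ = 56.5/(2.38−1) ≈ 40.9.

k ≈ 2.38, θ ≈ 40.9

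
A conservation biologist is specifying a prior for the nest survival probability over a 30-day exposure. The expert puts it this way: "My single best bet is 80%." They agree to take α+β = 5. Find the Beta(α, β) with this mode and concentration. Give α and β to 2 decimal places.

For α,β > 1 the Beta mode is (α−1)/(α+β−2). With α+β = 5, the mode is (α−1)/3.
Set (α−1)/3 = 0.8 → α = 1 + 0.8·3 = 3.40.
β = 5 − α = 1.60.

α = 3.40, β = 1.60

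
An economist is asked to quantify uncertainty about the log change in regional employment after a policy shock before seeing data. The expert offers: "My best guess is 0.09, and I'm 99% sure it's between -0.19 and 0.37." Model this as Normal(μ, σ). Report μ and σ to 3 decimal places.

A symmetric 99% interval runs μ ± z·σ with z = 2.576.
Half-width = 0.28, so σ = 0.28/2.576 = 0.109.
μ is the stated best guess, 0.090.

μ = 0.090, σ = 0.109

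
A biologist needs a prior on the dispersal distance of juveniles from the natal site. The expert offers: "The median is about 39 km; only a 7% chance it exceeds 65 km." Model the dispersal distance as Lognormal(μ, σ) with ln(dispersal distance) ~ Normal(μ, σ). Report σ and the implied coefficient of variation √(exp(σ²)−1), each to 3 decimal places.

If T ~ Lognormal(μ,σ) then ln T ~ Normal(μ,σ), so the p-quantile of ln T is μ + z_p·σ.
ln(39) = 3.664 and ln(65) = 4.174; z_{0.5} = 0, z_{0.93} = 1.476.
σ = (4.174 − 3.664)/(1.476 − (0)) = 0.346.
μ = 3.664 − (0)·0.346 = 3.664.
CV = √(exp(σ²)−1) = √(exp(0.1198)−1) = 0.357.

σ ≈ 0.346, CV ≈ 0.357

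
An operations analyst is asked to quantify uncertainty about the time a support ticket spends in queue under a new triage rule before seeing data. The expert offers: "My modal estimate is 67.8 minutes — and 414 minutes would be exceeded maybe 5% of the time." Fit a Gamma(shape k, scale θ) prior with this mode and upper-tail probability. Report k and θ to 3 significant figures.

Gamma(k,θ) with k>1 has mode (k−1)θ, so θ = 67.8/(k−1).
Need P(X < 414) = 0.95 with θ tied to k this way. Start at k = 2, θ = 67.8: P(X<414) ≈ 0.984.
Too high — lower k to spread out. Iterating converges to k ≈ 1.69.
Then θ = 67.8/(1.69−1) ≈ 97.7.

k ≈ 1.69, θ ≈ 97.7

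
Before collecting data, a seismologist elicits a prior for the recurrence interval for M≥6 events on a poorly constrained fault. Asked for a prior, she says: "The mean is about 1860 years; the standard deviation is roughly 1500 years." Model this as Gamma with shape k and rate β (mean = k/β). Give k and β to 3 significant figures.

k ≈ 1.54, β ≈ 0.000827

For Gamma(k, rate β): mean = k/β, variance = k/β², so CV = 1/√k.
CV = SD/mean = 1500/1860 = 0.8065, hence k = 1/CV² = 1.54.
Then β = k/mean = 1.54/1860 = 0.000827.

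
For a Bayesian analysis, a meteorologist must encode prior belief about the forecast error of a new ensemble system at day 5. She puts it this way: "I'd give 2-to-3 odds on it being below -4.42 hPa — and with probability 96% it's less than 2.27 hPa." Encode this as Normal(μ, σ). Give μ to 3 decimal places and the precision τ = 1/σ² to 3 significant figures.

The p-quantile of Normal(μ,σ) is μ + z_p·σ, with z_{0.4} = -0.2533 and z_{0.96} = 1.751.
Eliminate σ: μ = (z₂·x₁ − z₁·x₂)/(z₂ − z₁) = (1.751·-4.42 − (-0.2533)·2.27)/2.004 = -3.574.
Then σ = (x₂ − x₁)/(z₂ − z₁) = (2.27 − -4.42)/2.004 = 3.338.
Precision τ = 1/σ² = 1/3.338² = 0.0897.

μ = -3.574, τ = 0.0897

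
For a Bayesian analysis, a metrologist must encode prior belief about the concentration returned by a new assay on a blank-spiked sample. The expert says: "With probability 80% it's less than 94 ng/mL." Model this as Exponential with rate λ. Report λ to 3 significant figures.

P(T < 94.0) = 1 − e^(−λ·94.0) = 0.8, so λ = −ln(1−0.8)/94.0 = −ln(0.2)/94.0 = 0.0171.

λ ≈ 0.0171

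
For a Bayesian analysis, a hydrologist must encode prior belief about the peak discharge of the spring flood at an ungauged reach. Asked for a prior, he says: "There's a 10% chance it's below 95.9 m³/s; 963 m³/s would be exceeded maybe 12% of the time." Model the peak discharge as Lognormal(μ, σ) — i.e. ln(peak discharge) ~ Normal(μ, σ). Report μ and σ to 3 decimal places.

μ ≈ 5.767, σ ≈ 0.939

If T ~ Lognormal(μ,σ) then ln T ~ Normal(μ,σ), so the p-quantile of ln T is μ + z_p·σ.
ln(95.9) = 4.563 and ln(963) = 6.87; z_{0.1} = -1.282, z_{0.88} = 1.175.
σ = (6.87 − 4.563)/(1.175 − (-1.282)) = 0.939.
μ = 4.563 − (-1.282)·0.939 = 5.767.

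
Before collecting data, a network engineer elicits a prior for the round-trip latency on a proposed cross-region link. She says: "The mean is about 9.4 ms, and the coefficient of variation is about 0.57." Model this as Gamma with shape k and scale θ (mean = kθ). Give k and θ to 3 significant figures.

k ≈ 3.08, θ ≈ 3.05

For Gamma(k, scale θ): mean = kθ, variance = kθ², so CV = 1/√k.
CV = 0.57, hence k = 1/CV² = 3.08.
Then θ = mean/k = 9.4/3.08 = 3.05.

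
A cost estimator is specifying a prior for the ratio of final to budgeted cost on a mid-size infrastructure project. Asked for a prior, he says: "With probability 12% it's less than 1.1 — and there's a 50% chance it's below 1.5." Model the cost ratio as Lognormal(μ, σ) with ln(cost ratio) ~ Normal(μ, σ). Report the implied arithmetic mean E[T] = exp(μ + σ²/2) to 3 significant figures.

If T ~ Lognormal(μ,σ) then ln T ~ Normal(μ,σ), so the p-quantile of ln T is μ + z_p·σ.
ln(1.1) = 0.09531 and ln(1.5) = 0.4055; z_{0.12} = -1.175, z_{0.5} = 0.
σ = (0.4055 − 0.09531)/(0 − (-1.175)) = 0.264.
μ = 0.09531 − (-1.175)·0.264 = 0.405.
E[T] = exp(μ + σ²/2) = exp(0.405 + 0.0348) = 1.55.

E[T] ≈ 1.55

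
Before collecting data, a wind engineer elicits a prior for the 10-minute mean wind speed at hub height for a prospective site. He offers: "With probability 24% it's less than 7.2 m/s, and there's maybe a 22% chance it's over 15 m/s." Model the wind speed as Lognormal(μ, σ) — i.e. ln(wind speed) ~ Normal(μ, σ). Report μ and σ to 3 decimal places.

If T ~ Lognormal(μ,σ) then ln T ~ Normal(μ,σ), so the p-quantile of ln T is μ + z_p·σ.
ln(7.2) = 1.974 and ln(15) = 2.708; z_{0.24} = -0.7063, z_{0.78} = 0.7722.
σ = (2.708 − 1.974)/(0.7722 − (-0.7063)) = 0.496.
μ = 1.974 − (-0.7063)·0.496 = 2.325.

μ ≈ 2.325, σ ≈ 0.496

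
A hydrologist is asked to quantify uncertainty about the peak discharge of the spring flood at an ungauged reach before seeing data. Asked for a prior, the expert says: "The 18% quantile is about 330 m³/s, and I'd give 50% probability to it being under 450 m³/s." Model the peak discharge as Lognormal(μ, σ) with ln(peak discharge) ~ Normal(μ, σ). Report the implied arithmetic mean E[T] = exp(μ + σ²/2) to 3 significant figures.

E[T] ≈ 477 m³/s

If T ~ Lognormal(μ,σ) then ln T ~ Normal(μ,σ), so the p-quantile of ln T is μ + z_p·σ.
ln(330) = 5.799 and ln(450) = 6.109; z_{0.18} = -0.9154, z_{0.5} = 0.
σ = (6.109 − 5.799)/(0 − (-0.9154)) = 0.339.
μ = 5.799 − (-0.9154)·0.339 = 6.109.
E[T] = exp(μ + σ²/2) = exp(6.109 + 0.0574) = 477 m³/s.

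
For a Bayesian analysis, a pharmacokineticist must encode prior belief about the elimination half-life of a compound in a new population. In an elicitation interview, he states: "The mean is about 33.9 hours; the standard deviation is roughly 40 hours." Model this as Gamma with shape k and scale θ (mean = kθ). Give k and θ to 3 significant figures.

For Gamma(k, scale θ): mean = kθ, variance = kθ², so CV = 1/√k.
CV = SD/mean = 40/33.9 = 1.18, hence k = 1/CV² = 0.718.
Then θ = mean/k = 33.9/0.718 = 47.2.

k ≈ 0.718, θ ≈ 47.2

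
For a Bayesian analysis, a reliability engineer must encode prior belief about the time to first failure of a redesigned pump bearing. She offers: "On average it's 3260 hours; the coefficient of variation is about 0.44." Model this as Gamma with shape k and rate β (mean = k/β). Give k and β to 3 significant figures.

k ≈ 5.17, β ≈ 0.00158

For Gamma(k, rate β): mean = k/β, variance = k/β², so CV = 1/√k.
CV = 0.44, hence k = 1/CV² = 5.17.
Then β = k/mean = 5.17/3260 = 0.00158.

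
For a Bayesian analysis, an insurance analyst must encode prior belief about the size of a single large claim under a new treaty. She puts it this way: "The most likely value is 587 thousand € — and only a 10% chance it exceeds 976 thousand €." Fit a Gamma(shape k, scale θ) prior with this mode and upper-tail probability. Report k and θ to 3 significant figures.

k ≈ 8.3, θ ≈ 80.4

Gamma(k,θ) with k>1 has mode (k−1)θ, so θ = 587/(k−1).
Need P(X < 976) = 0.9 with θ tied to k this way. Start at k = 2, θ = 587: P(X<976) ≈ 0.495.
Too low — raise k to concentrate. Iterating converges to k ≈ 8.3.
Then θ = 587/(8.3−1) ≈ 80.4.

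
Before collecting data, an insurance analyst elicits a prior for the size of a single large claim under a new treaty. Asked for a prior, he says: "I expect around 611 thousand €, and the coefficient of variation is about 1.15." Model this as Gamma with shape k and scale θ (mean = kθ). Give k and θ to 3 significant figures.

For Gamma(k, scale θ): mean = kθ, variance = kθ², so CV = 1/√k.
CV = 1.15, hence k = 1/CV² = 0.756.
Then θ = mean/k = 611/0.756 = 808.

k ≈ 0.756, θ ≈ 808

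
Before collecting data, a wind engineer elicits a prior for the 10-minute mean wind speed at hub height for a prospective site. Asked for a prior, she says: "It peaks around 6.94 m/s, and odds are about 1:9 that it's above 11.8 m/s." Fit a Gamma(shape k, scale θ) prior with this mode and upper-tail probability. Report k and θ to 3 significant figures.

Gamma(k,θ) with k>1 has mode (k−1)θ, so θ = 6.94/(k−1).
Need P(X < 11.8) = 0.9 with θ tied to k this way. Start at k = 2, θ = 6.94: P(X<11.8) ≈ 0.507.
Too low — raise k to concentrate. Iterating converges to k ≈ 7.72.
Then θ = 6.94/(7.72−1) ≈ 1.03.

k ≈ 7.72, θ ≈ 1.03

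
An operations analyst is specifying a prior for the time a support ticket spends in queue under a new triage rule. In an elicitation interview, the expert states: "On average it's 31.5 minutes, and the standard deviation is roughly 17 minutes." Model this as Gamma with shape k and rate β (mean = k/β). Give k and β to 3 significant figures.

k ≈ 3.43, β ≈ 0.109

For Gamma(k, rate β): mean = k/β, variance = k/β², so CV = 1/√k.
CV = SD/mean = 17/31.5 = 0.5397, hence k = 1/CV² = 3.43.
Then β = k/mean = 3.43/31.5 = 0.109.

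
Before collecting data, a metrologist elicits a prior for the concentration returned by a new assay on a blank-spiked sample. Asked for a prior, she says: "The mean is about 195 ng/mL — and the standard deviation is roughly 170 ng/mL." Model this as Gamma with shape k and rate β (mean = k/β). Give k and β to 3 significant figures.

k ≈ 1.32, β ≈ 0.00675

For Gamma(k, rate β): mean = k/β, variance = k/β², so CV = 1/√k.
CV = SD/mean = 170/195 = 0.8718, hence k = 1/CV² = 1.32.
Then β = k/mean = 1.32/195 = 0.00675.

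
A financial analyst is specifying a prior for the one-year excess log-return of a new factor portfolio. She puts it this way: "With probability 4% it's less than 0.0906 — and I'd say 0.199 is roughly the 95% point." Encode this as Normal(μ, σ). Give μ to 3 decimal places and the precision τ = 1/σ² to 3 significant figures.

μ = 0.146, τ = 981

The p-quantile of Normal(μ,σ) is μ + z_p·σ, with z_{0.04} = -1.751 and z_{0.95} = 1.645.
Eliminate σ: μ = (z₂·x₁ − z₁·x₂)/(z₂ − z₁) = (1.645·0.0906 − (-1.751)·0.199)/3.396 = 0.146.
Then σ = (x₂ − x₁)/(z₂ − z₁) = (0.199 − 0.0906)/3.396 = 0.032.
Precision τ = 1/σ² = 1/0.03192² = 981.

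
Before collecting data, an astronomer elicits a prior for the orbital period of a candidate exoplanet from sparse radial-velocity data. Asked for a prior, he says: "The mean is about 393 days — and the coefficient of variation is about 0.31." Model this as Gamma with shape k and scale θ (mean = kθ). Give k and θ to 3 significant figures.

k ≈ 10.4, θ ≈ 37.8

For Gamma(k, scale θ): mean = kθ, variance = kθ², so CV = 1/√k.
CV = 0.31, hence k = 1/CV² = 10.4.
Then θ = mean/k = 393/10.4 = 37.8.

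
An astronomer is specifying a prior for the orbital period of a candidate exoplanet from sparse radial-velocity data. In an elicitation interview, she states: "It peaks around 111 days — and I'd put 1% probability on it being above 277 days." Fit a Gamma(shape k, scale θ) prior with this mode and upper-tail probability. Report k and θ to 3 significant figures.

k ≈ 6.61, θ ≈ 19.8

Gamma(k,θ) with k>1 has mode (k−1)θ, so θ = 111/(k−1).
Need P(X < 277) = 0.99 with θ tied to k this way. Start at k = 2, θ = 111: P(X<277) ≈ 0.712.
Too low — raise k to concentrate. Iterating converges to k ≈ 6.61.
Then θ = 111/(6.61−1) ≈ 19.8.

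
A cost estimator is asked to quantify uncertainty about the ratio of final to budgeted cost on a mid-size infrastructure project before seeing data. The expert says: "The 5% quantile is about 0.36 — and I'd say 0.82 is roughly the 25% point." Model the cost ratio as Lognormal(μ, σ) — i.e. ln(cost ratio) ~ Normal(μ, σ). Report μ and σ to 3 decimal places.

If T ~ Lognormal(μ,σ) then ln T ~ Normal(μ,σ), so the p-quantile of ln T is μ + z_p·σ.
ln(0.36) = -1.022 and ln(0.82) = -0.1985; z_{0.05} = -1.645, z_{0.25} = -0.6745.
σ = (-0.1985 − -1.022)/(-0.6745 − (-1.645)) = 0.848.
μ = -1.022 − (-1.645)·0.848 = 0.374.

μ ≈ 0.374, σ ≈ 0.848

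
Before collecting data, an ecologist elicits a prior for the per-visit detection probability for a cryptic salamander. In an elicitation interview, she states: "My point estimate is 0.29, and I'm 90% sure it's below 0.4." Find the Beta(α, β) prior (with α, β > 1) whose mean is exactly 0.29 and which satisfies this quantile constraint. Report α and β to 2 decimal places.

With mean 0.29 fixed, write α = 0.29s, β = 0.71s where s = α+β.
Need P(θ < 0.4) = 0.9 under Beta(0.29s, 0.71s). Normal approximation: (q−m)/√(m(1−m)/s) ≈ z_{0.9} = 1.28, so s ≈ 0.29·0.71·(1.28)²/(0.4−0.29)² = 27.9.
At s = 27.9: P(θ<0.4) ≈ 0.896. Adjusting to match 0.9 gives s ≈ 29.07.
So α = 0.29·29.07 ≈ 8.43, β = 0.71·29.07 ≈ 20.64.

α ≈ 8.43, β ≈ 20.64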